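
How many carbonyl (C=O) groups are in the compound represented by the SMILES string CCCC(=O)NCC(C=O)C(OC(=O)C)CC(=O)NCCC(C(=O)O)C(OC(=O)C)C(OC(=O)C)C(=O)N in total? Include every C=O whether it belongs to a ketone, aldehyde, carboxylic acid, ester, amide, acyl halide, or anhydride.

8

CH2CONHCH2: amide, 1 C=O (running total 1).
CH(CHO): aldehyde, 1 C=O (running total 2).
CH(OCOCH3): ester, 1 C=O (running total 3).
CH2CONHCH2: amide, 1 C=O (running total 4).
CH(COOH): carboxylic acid, 1 C=O (running total 5).
CH(OCOCH3): ester, 1 C=O (running total 6).
CH(OCOCH3): ester, 1 C=O (running total 7).
CONH2: amide, 1 C=O (running total 8).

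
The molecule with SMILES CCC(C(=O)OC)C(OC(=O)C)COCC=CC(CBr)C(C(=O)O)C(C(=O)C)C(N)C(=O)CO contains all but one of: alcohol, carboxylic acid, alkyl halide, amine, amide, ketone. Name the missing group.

amide

amine: present (CH(NH2) — –NH2 on an sp³ carbon with no adjacent C=O → amine).
carboxylic acid: present (CH(COOH) — pendant –COOH: carbonyl C bonded to C and –OH → carboxylic acid).
ketone: present (CH(COCH3) — pendant –COCH3: carbonyl C bonded to two carbons → ketone).
alcohol: present (CH2OH — –OH on an sp³ carbon → alcohol).
alkyl halide: present (CH(CH2Br) — pendant –CH2X: halogen on sp³ carbon → alkyl halide).
amide: no segment matches this pattern.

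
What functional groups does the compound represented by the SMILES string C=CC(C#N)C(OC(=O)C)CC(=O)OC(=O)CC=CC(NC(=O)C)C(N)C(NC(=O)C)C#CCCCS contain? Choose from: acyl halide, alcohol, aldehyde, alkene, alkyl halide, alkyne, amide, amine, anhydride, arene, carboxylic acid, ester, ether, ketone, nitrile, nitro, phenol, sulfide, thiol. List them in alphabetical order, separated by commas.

alkene, alkyne, amide, amine, anhydride, ester, nitrile, thiol

Reading the structure from left to right:
  CH2=CH: C=C double bond → alkene.
  CH(CN): pendant –C≡N: nitrile.
  CH(OCOCH3): pendant –OC(=O)CH3: an acyloxy group → ester.
  CH2CO-O-COCH2: two acyl groups sharing one oxygen, –C(=O)–O–C(=O)– → anhydride.
  CH=CH: C=C double bond → alkene.
  CH(NHCOCH3): pendant –NHC(=O)CH3: N bonded to a carbonyl → amide (not amine).
  CH(NH2): –NH2 on an sp³ carbon with no adjacent C=O → amine.
  CH(NHCOCH3): pendant –NHC(=O)CH3: N bonded to a carbonyl → amide (not amine).
  C≡C: C≡C triple bond → alkyne.
  CH2SH: –SH on an sp³ carbon → thiol.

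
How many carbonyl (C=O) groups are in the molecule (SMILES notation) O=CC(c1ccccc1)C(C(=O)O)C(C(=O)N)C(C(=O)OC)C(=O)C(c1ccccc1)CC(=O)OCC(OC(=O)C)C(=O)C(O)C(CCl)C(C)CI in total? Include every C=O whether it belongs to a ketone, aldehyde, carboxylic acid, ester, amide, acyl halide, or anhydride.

8

OHC: aldehyde, 1 C=O (running total 1).
CH(COOH): carboxylic acid, 1 C=O (running total 2).
CH(CONH2): amide, 1 C=O (running total 3).
CH(COOCH3): ester, 1 C=O (running total 4).
CO: ketone, 1 C=O (running total 5).
CH2COOCH2: ester, 1 C=O (running total 6).
CH(OCOCH3): ester, 1 C=O (running total 7).
CO: ketone, 1 C=O (running total 8).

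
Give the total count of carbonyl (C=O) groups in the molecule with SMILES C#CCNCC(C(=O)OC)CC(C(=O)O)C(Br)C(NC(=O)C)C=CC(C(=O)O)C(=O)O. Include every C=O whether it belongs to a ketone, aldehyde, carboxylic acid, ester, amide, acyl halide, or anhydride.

5

CH(COOCH3): ester, 1 C=O (running total 1).
CH(COOH): carboxylic acid, 1 C=O (running total 2).
CH(NHCOCH3): amide, 1 C=O (running total 3).
CH(COOH): carboxylic acid, 1 C=O (running total 4).
COOH: carboxylic acid, 1 C=O (running total 5).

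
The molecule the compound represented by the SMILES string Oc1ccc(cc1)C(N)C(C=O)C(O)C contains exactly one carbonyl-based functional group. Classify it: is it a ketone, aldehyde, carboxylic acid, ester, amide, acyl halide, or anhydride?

The carbonyl is in the CH(CHO) segment: pendant –CHO: carbonyl C bonded to C and H → aldehyde.

aldehyde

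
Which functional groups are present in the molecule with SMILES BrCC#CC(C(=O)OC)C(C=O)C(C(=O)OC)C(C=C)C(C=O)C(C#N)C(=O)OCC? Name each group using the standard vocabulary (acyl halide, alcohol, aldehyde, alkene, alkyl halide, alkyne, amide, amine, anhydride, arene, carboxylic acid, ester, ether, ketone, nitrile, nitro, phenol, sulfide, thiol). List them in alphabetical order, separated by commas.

aldehyde, alkene, alkyl halide, alkyne, ester, nitrile

Working along the chain:
  BrCH2: halogen on an sp³ carbon → alkyl halide.
  C≡C: C≡C triple bond → alkyne.
  CH(COOCH3): pendant –COOCH3: carbonyl C bonded to C and –OCH3 → ester.
  CH(CHO): pendant –CHO: carbonyl C bonded to C and H → aldehyde.
  CH(COOCH3): pendant –COOCH3: carbonyl C bonded to C and –OCH3 → ester.
  CH(CH=CH2): pendant –CH=CH2: C=C double bond → alkene.
  CH(CHO): pendant –CHO: carbonyl C bonded to C and H → aldehyde.
  CH(CN): pendant –C≡N: nitrile.
  COOCH2CH3: –C(=O)OCH2CH3: carbonyl C bonded to C and to –OEt → ester.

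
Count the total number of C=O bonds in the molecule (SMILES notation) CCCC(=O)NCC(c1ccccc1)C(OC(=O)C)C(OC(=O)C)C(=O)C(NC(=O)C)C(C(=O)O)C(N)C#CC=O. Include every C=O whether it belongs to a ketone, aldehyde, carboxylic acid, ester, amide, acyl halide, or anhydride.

CH2CONHCH2: amide, 1 C=O (running total 1).
CH(OCOCH3): ester, 1 C=O (running total 2).
CH(OCOCH3): ester, 1 C=O (running total 3).
CO: ketone, 1 C=O (running total 4).
CH(NHCOCH3): amide, 1 C=O (running total 5).
CH(COOH): carboxylic acid, 1 C=O (running total 6).
CHO: aldehyde, 1 C=O (running total 7).

7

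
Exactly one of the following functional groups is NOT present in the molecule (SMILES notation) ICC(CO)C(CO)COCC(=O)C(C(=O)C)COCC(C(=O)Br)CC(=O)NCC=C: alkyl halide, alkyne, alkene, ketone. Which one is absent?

alkyne

alkene: present (CH=CH2 — C=C double bond → alkene).
ketone: present (CO — –C(=O)– with carbon on both sides → ketone).
alkyl halide: present (ICH2 — halogen on an sp³ carbon → alkyl halide).
alkyne: no segment matches this pattern.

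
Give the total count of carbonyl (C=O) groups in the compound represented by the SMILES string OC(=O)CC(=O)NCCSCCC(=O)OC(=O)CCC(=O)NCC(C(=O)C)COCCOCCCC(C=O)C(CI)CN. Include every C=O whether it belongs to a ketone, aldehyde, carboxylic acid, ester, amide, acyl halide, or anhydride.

7

HOOC: carboxylic acid, 1 C=O (running total 1).
CH2CONHCH2: amide, 1 C=O (running total 2).
CH2CO-O-COCH2: anhydride, 2 C=O (running total 4).
CH2CONHCH2: amide, 1 C=O (running total 5).
CH(COCH3): ketone, 1 C=O (running total 6).
CH(CHO): aldehyde, 1 C=O (running total 7).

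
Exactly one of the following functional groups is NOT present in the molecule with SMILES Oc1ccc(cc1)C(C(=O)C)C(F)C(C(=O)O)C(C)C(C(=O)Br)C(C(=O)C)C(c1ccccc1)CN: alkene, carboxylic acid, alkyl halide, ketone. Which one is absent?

alkyl halide: present (CH(F) — halogen on an sp³ carbon → alkyl halide).
carboxylic acid: present (CH(COOH) — pendant –COOH: carbonyl C bonded to C and –OH → carboxylic acid).
ketone: present (CH(COCH3) — pendant –COCH3: carbonyl C bonded to two carbons → ketone).
alkene: absent. In each of HOC6H4 and CH(C6H5), the C=C units are part of an aromatic ring, which is an arene, not an isolated alkene.

alkene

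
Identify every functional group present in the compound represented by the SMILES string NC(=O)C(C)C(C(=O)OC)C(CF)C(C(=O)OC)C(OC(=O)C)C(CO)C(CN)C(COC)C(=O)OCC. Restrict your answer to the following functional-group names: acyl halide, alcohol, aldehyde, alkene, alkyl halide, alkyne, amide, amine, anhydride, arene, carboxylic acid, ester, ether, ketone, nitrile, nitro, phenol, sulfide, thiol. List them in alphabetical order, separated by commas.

alcohol, alkyl halide, amide, amine, ester, ether

Taking each segment in turn:
  H2NCO: –C(=O)NH2: carbonyl C bonded to C and to N → amide (the N is not a separate amine).
  CH(COOCH3): pendant –COOCH3: carbonyl C bonded to C and –OCH3 → ester.
  CH(CH2F): pendant –CH2X: halogen on sp³ carbon → alkyl halide.
  CH(COOCH3): pendant –COOCH3: carbonyl C bonded to C and –OCH3 → ester.
  CH(OCOCH3): pendant –OC(=O)CH3: an acyloxy group → ester.
  CH(CH2OH): pendant –CH2OH on an sp³ backbone C → alcohol.
  CH(CH2NH2): pendant –CH2NH2: N on sp³ C, no adjacent C=O → amine.
  CH(CH2OCH3): pendant –CH2OCH3: C–O–C linkage → ether.
  COOCH2CH3: –C(=O)OCH2CH3: carbonyl C bonded to C and to –OEt → ester.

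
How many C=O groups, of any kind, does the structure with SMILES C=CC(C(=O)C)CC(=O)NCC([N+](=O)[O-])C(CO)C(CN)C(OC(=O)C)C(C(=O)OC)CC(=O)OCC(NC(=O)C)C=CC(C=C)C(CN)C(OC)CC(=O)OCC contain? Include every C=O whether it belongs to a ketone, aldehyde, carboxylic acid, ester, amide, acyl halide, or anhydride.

7

CH(COCH3): ketone, 1 C=O (running total 1).
CH2CONHCH2: amide, 1 C=O (running total 2).
CH(OCOCH3): ester, 1 C=O (running total 3).
CH(COOCH3): ester, 1 C=O (running total 4).
CH2COOCH2: ester, 1 C=O (running total 5).
CH(NHCOCH3): amide, 1 C=O (running total 6).
CH2COOCH2: ester, 1 C=O (running total 7).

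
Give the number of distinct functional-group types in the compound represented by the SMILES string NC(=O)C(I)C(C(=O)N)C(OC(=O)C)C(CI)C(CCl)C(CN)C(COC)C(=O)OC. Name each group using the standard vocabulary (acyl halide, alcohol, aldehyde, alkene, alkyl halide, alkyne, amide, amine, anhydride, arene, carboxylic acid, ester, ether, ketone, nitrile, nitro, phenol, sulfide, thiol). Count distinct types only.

5

–C(=O)NH2: carbonyl C bonded to C and to N → amide (the N is not a separate amine).
halogen on an sp³ carbon → alkyl halide.
pendant –CONH2: carbonyl C bonded to C and N → amide.
pendant –OC(=O)CH3: an acyloxy group → ester.
pendant –CH2X: halogen on sp³ carbon → alkyl halide.
pendant –CH2X: halogen on sp³ carbon → alkyl halide.
pendant –CH2NH2: N on sp³ C, no adjacent C=O → amine.
pendant –CH2OCH3: C–O–C linkage → ether.
–C(=O)OCH3: carbonyl C bonded to C and to –OCH3 → ester (not ketone + ether).
Distinct types present: alkyl halide, amide, amine, ester, ether.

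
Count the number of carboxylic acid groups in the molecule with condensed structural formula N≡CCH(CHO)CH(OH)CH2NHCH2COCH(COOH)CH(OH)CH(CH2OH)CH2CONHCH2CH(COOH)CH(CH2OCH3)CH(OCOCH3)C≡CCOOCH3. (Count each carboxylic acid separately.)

2

Working along the chain:
  N≡C: N≡C–: carbon triple-bonded to nitrogen → nitrile.
  CH(CHO): pendant –CHO: carbonyl C bonded to C and H → aldehyde.
  CH(OH): –OH on an sp³ carbon → alcohol (secondary).
  CH2NHCH2: C–N–C with sp³ carbons and no adjacent C=O → amine (secondary).
  CO: –C(=O)– with carbon on both sides → ketone.
  CH(COOH): pendant –COOH: carbonyl C bonded to C and –OH → carboxylic acid.
  CH(OH): –OH on an sp³ carbon → alcohol (secondary).
  CH(CH2OH): pendant –CH2OH on an sp³ backbone C → alcohol.
  CH2CONHCH2: –C(=O)–N– linkage → amide (the N is not an amine).
  CH(COOH): pendant –COOH: carbonyl C bonded to C and –OH → carboxylic acid.
  CH(CH2OCH3): pendant –CH2OCH3: C–O–C linkage → ether.
  CH(OCOCH3): pendant –OC(=O)CH3: an acyloxy group → ester.
  C≡C: C≡C triple bond → alkyne.
  COOCH3: –C(=O)OCH3: carbonyl C bonded to C and to –OCH3 → ester (not ketone + ether).
Carboxylic acid appears at: CH(COOH), CH(COOH) → 2.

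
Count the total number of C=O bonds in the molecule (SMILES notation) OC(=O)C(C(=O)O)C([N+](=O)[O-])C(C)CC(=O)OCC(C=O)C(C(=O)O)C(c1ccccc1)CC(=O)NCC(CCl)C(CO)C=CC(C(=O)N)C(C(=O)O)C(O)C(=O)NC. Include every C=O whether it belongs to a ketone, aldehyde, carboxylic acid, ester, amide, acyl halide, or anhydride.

9

HOOC: carboxylic acid, 1 C=O (running total 1).
CH(COOH): carboxylic acid, 1 C=O (running total 2).
CH2COOCH2: ester, 1 C=O (running total 3).
CH(CHO): aldehyde, 1 C=O (running total 4).
CH(COOH): carboxylic acid, 1 C=O (running total 5).
CH2CONHCH2: amide, 1 C=O (running total 6).
CH(CONH2): amide, 1 C=O (running total 7).
CH(COOH): carboxylic acid, 1 C=O (running total 8).
CONHCH3: amide, 1 C=O (running total 9).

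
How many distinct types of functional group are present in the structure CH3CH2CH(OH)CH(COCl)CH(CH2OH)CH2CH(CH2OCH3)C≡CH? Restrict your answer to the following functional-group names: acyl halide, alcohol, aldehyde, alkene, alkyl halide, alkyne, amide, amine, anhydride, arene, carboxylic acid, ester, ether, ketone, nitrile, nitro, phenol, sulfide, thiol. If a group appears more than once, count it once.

Reading the structure from left to right:
  CH(OH): –OH on an sp³ carbon → alcohol (secondary).
  CH(COCl): pendant –C(=O)X: carbonyl C bonded to C and halogen → acyl halide.
  CH(CH2OH): pendant –CH2OH on an sp³ backbone C → alcohol.
  CH(CH2OCH3): pendant –CH2OCH3: C–O–C linkage → ether.
  C≡CH: C≡C triple bond → alkyne.
Distinct types present: acyl halide, alcohol, alkyne, ether.

4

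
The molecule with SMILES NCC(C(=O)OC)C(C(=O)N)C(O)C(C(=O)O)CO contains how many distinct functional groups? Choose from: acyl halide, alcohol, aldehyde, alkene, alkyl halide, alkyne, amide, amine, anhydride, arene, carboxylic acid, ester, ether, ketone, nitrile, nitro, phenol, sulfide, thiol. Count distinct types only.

Reading the structure from left to right:
  H2NCH2: –NH2 on an sp³ carbon with no adjacent C=O → amine.
  CH(COOCH3): pendant –COOCH3: carbonyl C bonded to C and –OCH3 → ester.
  CH(CONH2): pendant –CONH2: carbonyl C bonded to C and N → amide.
  CH(OH): –OH on an sp³ carbon → alcohol (secondary).
  CH(COOH): pendant –COOH: carbonyl C bonded to C and –OH → carboxylic acid.
  CH2OH: –OH on an sp³ carbon → alcohol.
Distinct types present: alcohol, amide, amine, carboxylic acid, ester.

5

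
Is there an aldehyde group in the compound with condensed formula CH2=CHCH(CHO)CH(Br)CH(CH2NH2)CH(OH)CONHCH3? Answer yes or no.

Reading the structure from left to right:
  CH2=CH: C=C double bond → alkene.
  CH(CHO): pendant –CHO: carbonyl C bonded to C and H → aldehyde.
  CH(Br): halogen on an sp³ carbon → alkyl halide.
  CH(CH2NH2): pendant –CH2NH2: N on sp³ C, no adjacent C=O → amine.
  CH(OH): –OH on an sp³ carbon → alcohol (secondary).
  CONHCH3: –C(=O)NHCH3: carbonyl C bonded to C and to N → amide (the N is not an amine).
The CH(CHO) segment supplies the aldehyde: pendant –CHO: carbonyl C bonded to C and H → aldehyde.

yes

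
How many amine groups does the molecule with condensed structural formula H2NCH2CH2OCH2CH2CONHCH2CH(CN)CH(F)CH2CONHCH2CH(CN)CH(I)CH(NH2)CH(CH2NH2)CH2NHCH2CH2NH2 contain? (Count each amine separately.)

5

–NH2 on an sp³ carbon with no adjacent C=O → amine.
C–O–C with sp³ carbons on both sides and no adjacent C=O → ether.
–C(=O)–N– linkage → amide (the N is not an amine).
pendant –C≡N: nitrile.
halogen on an sp³ carbon → alkyl halide.
–C(=O)–N– linkage → amide (the N is not an amine).
pendant –C≡N: nitrile.
halogen on an sp³ carbon → alkyl halide.
–NH2 on an sp³ carbon with no adjacent C=O → amine.
pendant –CH2NH2: N on sp³ C, no adjacent C=O → amine.
C–N–C with sp³ carbons and no adjacent C=O → amine (secondary).
–NH2 on an sp³ carbon with no adjacent C=O → amine.
Amine appears at: H2NCH2, CH(NH2), CH(CH2NH2), CH2NHCH2, CH2NH2 → 5.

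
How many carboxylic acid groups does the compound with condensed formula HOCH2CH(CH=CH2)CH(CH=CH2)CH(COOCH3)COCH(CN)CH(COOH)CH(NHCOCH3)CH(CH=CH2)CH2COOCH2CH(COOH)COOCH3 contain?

Taking each segment in turn:
  HOCH2: HO– on an sp³ carbon → alcohol.
  CH(CH=CH2): pendant –CH=CH2: C=C double bond → alkene.
  CH(CH=CH2): pendant –CH=CH2: C=C double bond → alkene.
  CH(COOCH3): pendant –COOCH3: carbonyl C bonded to C and –OCH3 → ester.
  CO: –C(=O)– with carbon on both sides → ketone.
  CH(CN): pendant –C≡N: nitrile.
  CH(COOH): pendant –COOH: carbonyl C bonded to C and –OH → carboxylic acid.
  CH(NHCOCH3): pendant –NHC(=O)CH3: N bonded to a carbonyl → amide (not amine).
  CH(CH=CH2): pendant –CH=CH2: C=C double bond → alkene.
  CH2COOCH2: –C(=O)–O–C with C on the carbonyl side → ester.
  CH(COOH): pendant –COOH: carbonyl C bonded to C and –OH → carboxylic acid.
  COOCH3: –C(=O)OCH3: carbonyl C bonded to C and to –OCH3 → ester (not ketone + ether).
Carboxylic acid appears at: CH(COOH), CH(COOH) → 2.

2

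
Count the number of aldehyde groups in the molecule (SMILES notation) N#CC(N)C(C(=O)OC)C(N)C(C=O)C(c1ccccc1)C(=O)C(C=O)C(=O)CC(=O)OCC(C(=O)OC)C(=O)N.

2

Reading the structure from left to right:
  N≡C: N≡C–: carbon triple-bonded to nitrogen → nitrile.
  CH(NH2): –NH2 on an sp³ carbon with no adjacent C=O → amine.
  CH(COOCH3): pendant –COOCH3: carbonyl C bonded to C and –OCH3 → ester.
  CH(NH2): –NH2 on an sp³ carbon with no adjacent C=O → amine.
  CH(CHO): pendant –CHO: carbonyl C bonded to C and H → aldehyde.
  CH(C6H5): pendant –C6H5: benzene ring → arene.
  CO: –C(=O)– with carbon on both sides → ketone.
  CH(CHO): pendant –CHO: carbonyl C bonded to C and H → aldehyde.
  CO: –C(=O)– with carbon on both sides → ketone.
  CH2COOCH2: –C(=O)–O–C with C on the carbonyl side → ester.
  CH(COOCH3): pendant –COOCH3: carbonyl C bonded to C and –OCH3 → ester.
  CONH2: –C(=O)NH2: carbonyl C bonded to C and to N → amide (the N is not a separate amine).
Aldehyde appears at: CH(CHO), CH(CHO) → 2.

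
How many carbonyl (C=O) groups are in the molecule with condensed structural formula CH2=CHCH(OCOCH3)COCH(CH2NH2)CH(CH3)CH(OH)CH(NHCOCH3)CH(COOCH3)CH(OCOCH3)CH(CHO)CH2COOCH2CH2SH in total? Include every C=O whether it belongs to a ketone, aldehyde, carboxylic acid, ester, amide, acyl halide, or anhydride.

7

CH(OCOCH3): ester, 1 C=O (running total 1).
CO: ketone, 1 C=O (running total 2).
CH(NHCOCH3): amide, 1 C=O (running total 3).
CH(COOCH3): ester, 1 C=O (running total 4).
CH(OCOCH3): ester, 1 C=O (running total 5).
CH(CHO): aldehyde, 1 C=O (running total 6).
CH2COOCH2: ester, 1 C=O (running total 7).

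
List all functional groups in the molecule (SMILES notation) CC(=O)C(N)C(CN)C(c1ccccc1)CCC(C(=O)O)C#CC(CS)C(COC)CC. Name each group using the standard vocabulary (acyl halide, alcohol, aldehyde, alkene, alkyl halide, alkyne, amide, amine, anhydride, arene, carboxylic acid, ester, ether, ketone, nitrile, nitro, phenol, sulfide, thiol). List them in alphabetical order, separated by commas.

alkyne, amine, arene, carboxylic acid, ether, ketone, thiol

Reading the structure from left to right:
  CO: –C(=O)– with carbon on both sides → ketone.
  CH(NH2): –NH2 on an sp³ carbon with no adjacent C=O → amine.
  CH(CH2NH2): pendant –CH2NH2: N on sp³ C, no adjacent C=O → amine.
  CH(C6H5): pendant –C6H5: benzene ring → arene.
  CH(COOH): pendant –COOH: carbonyl C bonded to C and –OH → carboxylic acid.
  C≡C: C≡C triple bond → alkyne.
  CH(CH2SH): pendant –CH2SH → thiol.
  CH(CH2OCH3): pendant –CH2OCH3: C–O–C linkage → ether.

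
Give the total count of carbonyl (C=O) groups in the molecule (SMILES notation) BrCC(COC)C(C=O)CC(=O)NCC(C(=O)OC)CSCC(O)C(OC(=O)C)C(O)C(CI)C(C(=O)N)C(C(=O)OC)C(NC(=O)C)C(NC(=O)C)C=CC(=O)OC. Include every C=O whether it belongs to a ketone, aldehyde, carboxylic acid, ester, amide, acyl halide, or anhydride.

CH(CHO): aldehyde, 1 C=O (running total 1).
CH2CONHCH2: amide, 1 C=O (running total 2).
CH(COOCH3): ester, 1 C=O (running total 3).
CH(OCOCH3): ester, 1 C=O (running total 4).
CH(CONH2): amide, 1 C=O (running total 5).
CH(COOCH3): ester, 1 C=O (running total 6).
CH(NHCOCH3): amide, 1 C=O (running total 7).
CH(NHCOCH3): amide, 1 C=O (running total 8).
COOCH3: ester, 1 C=O (running total 9).

9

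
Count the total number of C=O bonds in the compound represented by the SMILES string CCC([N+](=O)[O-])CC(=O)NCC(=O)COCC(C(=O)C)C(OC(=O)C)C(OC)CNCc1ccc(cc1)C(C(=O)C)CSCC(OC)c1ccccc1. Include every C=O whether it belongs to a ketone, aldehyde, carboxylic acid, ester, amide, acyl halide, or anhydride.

5

CH2CONHCH2: amide, 1 C=O (running total 1).
CO: ketone, 1 C=O (running total 2).
CH(COCH3): ketone, 1 C=O (running total 3).
CH(OCOCH3): ester, 1 C=O (running total 4).
CH(COCH3): ketone, 1 C=O (running total 5).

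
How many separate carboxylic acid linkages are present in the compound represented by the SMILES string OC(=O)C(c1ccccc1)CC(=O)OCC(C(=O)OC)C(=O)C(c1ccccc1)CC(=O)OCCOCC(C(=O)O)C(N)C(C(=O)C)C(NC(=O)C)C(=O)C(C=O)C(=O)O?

–COOH: carbonyl C bonded to –OH and C → carboxylic acid (the –OH is not a separate alcohol).
pendant –C6H5: benzene ring → arene.
–C(=O)–O–C with C on the carbonyl side → ester.
pendant –COOCH3: carbonyl C bonded to C and –OCH3 → ester.
–C(=O)– with carbon on both sides → ketone.
pendant –C6H5: benzene ring → arene.
–C(=O)–O–C with C on the carbonyl side → ester.
C–O–C with sp³ carbons on both sides and no adjacent C=O → ether.
pendant –COOH: carbonyl C bonded to C and –OH → carboxylic acid.
–NH2 on an sp³ carbon with no adjacent C=O → amine.
pendant –COCH3: carbonyl C bonded to two carbons → ketone.
pendant –NHC(=O)CH3: N bonded to a carbonyl → amide (not amine).
–C(=O)– with carbon on both sides → ketone.
pendant –CHO: carbonyl C bonded to C and H → aldehyde.
–COOH: carbonyl C bonded to –OH and C → carboxylic acid (the –OH is not a separate alcohol).
Carboxylic acid appears at: HOOC, CH(COOH), COOH → 3.

3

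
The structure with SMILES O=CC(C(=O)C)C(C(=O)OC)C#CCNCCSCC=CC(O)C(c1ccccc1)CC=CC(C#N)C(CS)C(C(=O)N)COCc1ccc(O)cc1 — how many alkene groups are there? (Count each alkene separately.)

2

terminal –CHO: carbonyl C bonded to H and C → aldehyde.
pendant –COCH3: carbonyl C bonded to two carbons → ketone.
pendant –COOCH3: carbonyl C bonded to C and –OCH3 → ester.
C≡C triple bond → alkyne.
C–N–C with sp³ carbons and no adjacent C=O → amine (secondary).
C–S–C linkage → sulfide (thioether).
C=C double bond → alkene.
–OH on an sp³ carbon → alcohol (secondary).
pendant –C6H5: benzene ring → arene.
C=C double bond → alkene.
pendant –C≡N: nitrile.
pendant –CH2SH → thiol.
pendant –CONH2: carbonyl C bonded to C and N → amide.
C–O–C with sp³ carbons on both sides and no adjacent C=O → ether.
–OH attached directly to an aromatic ring → phenol (not alcohol); the ring itself is an arene.
Alkene appears at: CH=CH, CH=CH → 2.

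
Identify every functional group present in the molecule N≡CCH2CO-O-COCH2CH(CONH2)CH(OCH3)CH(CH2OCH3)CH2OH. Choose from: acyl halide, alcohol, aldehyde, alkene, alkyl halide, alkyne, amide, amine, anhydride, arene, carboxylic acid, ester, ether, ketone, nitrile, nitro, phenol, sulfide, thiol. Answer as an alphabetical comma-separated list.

alcohol, amide, anhydride, ether, nitrile

Reading the structure from left to right:
  N≡C: N≡C–: carbon triple-bonded to nitrogen → nitrile.
  CH2CO-O-COCH2: two acyl groups sharing one oxygen, –C(=O)–O–C(=O)– → anhydride.
  CH(CONH2): pendant –CONH2: carbonyl C bonded to C and N → amide.
  CH(OCH3): pendant –OCH3: C–O–C with sp³ C, no adjacent C=O → ether.
  CH(CH2OCH3): pendant –CH2OCH3: C–O–C linkage → ether.
  CH2OH: –OH on an sp³ carbon → alcohol.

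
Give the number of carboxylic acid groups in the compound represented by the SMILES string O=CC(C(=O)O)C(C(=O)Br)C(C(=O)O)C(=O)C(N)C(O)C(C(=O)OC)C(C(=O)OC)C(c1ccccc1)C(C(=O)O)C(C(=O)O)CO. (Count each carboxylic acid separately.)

4

terminal –CHO: carbonyl C bonded to H and C → aldehyde.
pendant –COOH: carbonyl C bonded to C and –OH → carboxylic acid.
pendant –C(=O)X: carbonyl C bonded to C and halogen → acyl halide.
pendant –COOH: carbonyl C bonded to C and –OH → carboxylic acid.
–C(=O)– with carbon on both sides → ketone.
–NH2 on an sp³ carbon with no adjacent C=O → amine.
–OH on an sp³ carbon → alcohol (secondary).
pendant –COOCH3: carbonyl C bonded to C and –OCH3 → ester.
pendant –COOCH3: carbonyl C bonded to C and –OCH3 → ester.
pendant –C6H5: benzene ring → arene.
pendant –COOH: carbonyl C bonded to C and –OH → carboxylic acid.
pendant –COOH: carbonyl C bonded to C and –OH → carboxylic acid.
–OH on an sp³ carbon → alcohol.
Carboxylic acid appears at: CH(COOH), CH(COOH), CH(COOH), CH(COOH) → 4.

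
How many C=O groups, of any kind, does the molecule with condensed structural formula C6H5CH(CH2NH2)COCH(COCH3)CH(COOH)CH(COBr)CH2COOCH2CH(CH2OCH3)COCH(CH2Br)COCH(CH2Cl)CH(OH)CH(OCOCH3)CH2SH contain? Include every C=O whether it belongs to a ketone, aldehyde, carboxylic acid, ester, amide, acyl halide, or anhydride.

8

CO: ketone, 1 C=O (running total 1).
CH(COCH3): ketone, 1 C=O (running total 2).
CH(COOH): carboxylic acid, 1 C=O (running total 3).
CH(COBr): acyl halide, 1 C=O (running total 4).
CH2COOCH2: ester, 1 C=O (running total 5).
CO: ketone, 1 C=O (running total 6).
CO: ketone, 1 C=O (running total 7).
CH(OCOCH3): ester, 1 C=O (running total 8).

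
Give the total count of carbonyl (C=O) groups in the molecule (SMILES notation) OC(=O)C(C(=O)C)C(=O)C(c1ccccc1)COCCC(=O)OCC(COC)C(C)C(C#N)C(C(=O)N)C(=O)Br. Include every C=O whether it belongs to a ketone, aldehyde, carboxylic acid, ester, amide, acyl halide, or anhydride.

6

HOOC: carboxylic acid, 1 C=O (running total 1).
CH(COCH3): ketone, 1 C=O (running total 2).
CO: ketone, 1 C=O (running total 3).
CH2COOCH2: ester, 1 C=O (running total 4).
CH(CONH2): amide, 1 C=O (running total 5).
COBr: acyl halide, 1 C=O (running total 6).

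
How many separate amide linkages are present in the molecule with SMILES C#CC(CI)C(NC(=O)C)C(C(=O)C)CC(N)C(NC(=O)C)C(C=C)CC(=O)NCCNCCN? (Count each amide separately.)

3

Working along the chain:
  HC≡C: C≡C triple bond → alkyne.
  CH(CH2I): pendant –CH2X: halogen on sp³ carbon → alkyl halide.
  CH(NHCOCH3): pendant –NHC(=O)CH3: N bonded to a carbonyl → amide (not amine).
  CH(COCH3): pendant –COCH3: carbonyl C bonded to two carbons → ketone.
  CH(NH2): –NH2 on an sp³ carbon with no adjacent C=O → amine.
  CH(NHCOCH3): pendant –NHC(=O)CH3: N bonded to a carbonyl → amide (not amine).
  CH(CH=CH2): pendant –CH=CH2: C=C double bond → alkene.
  CH2CONHCH2: –C(=O)–N– linkage → amide (the N is not an amine).
  CH2NHCH2: C–N–C with sp³ carbons and no adjacent C=O → amine (secondary).
  CH2NH2: –NH2 on an sp³ carbon with no adjacent C=O → amine.
Amide appears at: CH(NHCOCH3), CH(NHCOCH3), CH2CONHCH2 → 3.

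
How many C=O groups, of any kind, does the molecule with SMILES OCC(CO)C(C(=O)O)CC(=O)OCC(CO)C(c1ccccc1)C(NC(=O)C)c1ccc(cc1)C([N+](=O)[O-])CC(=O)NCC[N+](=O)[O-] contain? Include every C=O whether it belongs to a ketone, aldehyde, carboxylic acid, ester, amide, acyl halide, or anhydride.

4

CH(COOH): carboxylic acid, 1 C=O (running total 1).
CH2COOCH2: ester, 1 C=O (running total 2).
CH(NHCOCH3): amide, 1 C=O (running total 3).
CH2CONHCH2: amide, 1 C=O (running total 4).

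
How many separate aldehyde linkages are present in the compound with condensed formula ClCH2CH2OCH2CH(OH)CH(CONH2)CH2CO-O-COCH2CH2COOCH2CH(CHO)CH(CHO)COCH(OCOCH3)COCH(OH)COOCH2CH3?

halogen on an sp³ carbon → alkyl halide.
C–O–C with sp³ carbons on both sides and no adjacent C=O → ether.
–OH on an sp³ carbon → alcohol (secondary).
pendant –CONH2: carbonyl C bonded to C and N → amide.
two acyl groups sharing one oxygen, –C(=O)–O–C(=O)– → anhydride.
–C(=O)–O–C with C on the carbonyl side → ester.
pendant –CHO: carbonyl C bonded to C and H → aldehyde.
pendant –CHO: carbonyl C bonded to C and H → aldehyde.
–C(=O)– with carbon on both sides → ketone.
pendant –OC(=O)CH3: an acyloxy group → ester.
–C(=O)– with carbon on both sides → ketone.
–OH on an sp³ carbon → alcohol (secondary).
–C(=O)OCH2CH3: carbonyl C bonded to C and to –OEt → ester.
Aldehyde appears at: CH(CHO), CH(CHO) → 2.

2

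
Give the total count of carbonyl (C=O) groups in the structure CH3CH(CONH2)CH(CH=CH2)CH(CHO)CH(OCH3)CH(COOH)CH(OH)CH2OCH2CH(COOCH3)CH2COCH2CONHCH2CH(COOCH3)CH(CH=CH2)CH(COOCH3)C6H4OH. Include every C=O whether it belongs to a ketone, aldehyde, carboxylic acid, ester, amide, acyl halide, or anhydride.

8

CH(CONH2): amide, 1 C=O (running total 1).
CH(CHO): aldehyde, 1 C=O (running total 2).
CH(COOH): carboxylic acid, 1 C=O (running total 3).
CH(COOCH3): ester, 1 C=O (running total 4).
CO: ketone, 1 C=O (running total 5).
CH2CONHCH2: amide, 1 C=O (running total 6).
CH(COOCH3): ester, 1 C=O (running total 7).
CH(COOCH3): ester, 1 C=O (running total 8).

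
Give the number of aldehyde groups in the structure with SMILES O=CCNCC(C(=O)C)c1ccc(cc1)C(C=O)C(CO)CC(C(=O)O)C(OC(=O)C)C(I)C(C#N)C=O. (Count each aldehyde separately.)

3

Reading the structure from left to right:
  OHC: terminal –CHO: carbonyl C bonded to H and C → aldehyde.
  CH2NHCH2: C–N–C with sp³ carbons and no adjacent C=O → amine (secondary).
  CH(COCH3): pendant –COCH3: carbonyl C bonded to two carbons → ketone.
  C6H4: para-disubstituted benzene ring → arene.
  CH(CHO): pendant –CHO: carbonyl C bonded to C and H → aldehyde.
  CH(CH2OH): pendant –CH2OH on an sp³ backbone C → alcohol.
  CH(COOH): pendant –COOH: carbonyl C bonded to C and –OH → carboxylic acid.
  CH(OCOCH3): pendant –OC(=O)CH3: an acyloxy group → ester.
  CH(I): halogen on an sp³ carbon → alkyl halide.
  CH(CN): pendant –C≡N: nitrile.
  CHO: terminal –CHO: carbonyl C bonded to H and C → aldehyde.
Aldehyde appears at: OHC, CH(CHO), CHO → 3.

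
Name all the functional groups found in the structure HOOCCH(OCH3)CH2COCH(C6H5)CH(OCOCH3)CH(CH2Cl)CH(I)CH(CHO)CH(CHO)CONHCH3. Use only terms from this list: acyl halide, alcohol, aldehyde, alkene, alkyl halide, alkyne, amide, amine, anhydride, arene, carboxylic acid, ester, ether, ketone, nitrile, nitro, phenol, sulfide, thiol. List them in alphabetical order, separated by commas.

–COOH: carbonyl C bonded to –OH and C → carboxylic acid (the –OH is not a separate alcohol).
pendant –OCH3: C–O–C with sp³ C, no adjacent C=O → ether.
–C(=O)– with carbon on both sides → ketone.
pendant –C6H5: benzene ring → arene.
pendant –OC(=O)CH3: an acyloxy group → ester.
pendant –CH2X: halogen on sp³ carbon → alkyl halide.
halogen on an sp³ carbon → alkyl halide.
pendant –CHO: carbonyl C bonded to C and H → aldehyde.
pendant –CHO: carbonyl C bonded to C and H → aldehyde.
–C(=O)NHCH3: carbonyl C bonded to C and to N → amide (the N is not an amine).

aldehyde, alkyl halide, amide, arene, carboxylic acid, ester, ether, ketone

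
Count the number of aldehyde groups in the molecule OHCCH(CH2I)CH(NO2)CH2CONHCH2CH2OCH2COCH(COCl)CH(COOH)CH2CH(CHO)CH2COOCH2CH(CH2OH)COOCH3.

2

Reading the structure from left to right:
  OHC: terminal –CHO: carbonyl C bonded to H and C → aldehyde.
  CH(CH2I): pendant –CH2X: halogen on sp³ carbon → alkyl halide.
  CH(NO2): –NO2 on an sp³ carbon → nitro (the N=O is not a carbonyl).
  CH2CONHCH2: –C(=O)–N– linkage → amide (the N is not an amine).
  CH2OCH2: C–O–C with sp³ carbons on both sides and no adjacent C=O → ether.
  CO: –C(=O)– with carbon on both sides → ketone.
  CH(COCl): pendant –C(=O)X: carbonyl C bonded to C and halogen → acyl halide.
  CH(COOH): pendant –COOH: carbonyl C bonded to C and –OH → carboxylic acid.
  CH(CHO): pendant –CHO: carbonyl C bonded to C and H → aldehyde.
  CH2COOCH2: –C(=O)–O–C with C on the carbonyl side → ester.
  CH(CH2OH): pendant –CH2OH on an sp³ backbone C → alcohol.
  COOCH3: –C(=O)OCH3: carbonyl C bonded to C and to –OCH3 → ester (not ketone + ether).
Aldehyde appears at: OHC, CH(CHO) → 2.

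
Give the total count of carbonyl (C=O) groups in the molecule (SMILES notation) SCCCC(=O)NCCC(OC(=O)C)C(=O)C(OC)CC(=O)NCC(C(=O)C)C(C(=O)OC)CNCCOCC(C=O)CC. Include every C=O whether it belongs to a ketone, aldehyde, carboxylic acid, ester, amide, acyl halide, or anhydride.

CH2CONHCH2: amide, 1 C=O (running total 1).
CH(OCOCH3): ester, 1 C=O (running total 2).
CO: ketone, 1 C=O (running total 3).
CH2CONHCH2: amide, 1 C=O (running total 4).
CH(COCH3): ketone, 1 C=O (running total 5).
CH(COOCH3): ester, 1 C=O (running total 6).
CH(CHO): aldehyde, 1 C=O (running total 7).

7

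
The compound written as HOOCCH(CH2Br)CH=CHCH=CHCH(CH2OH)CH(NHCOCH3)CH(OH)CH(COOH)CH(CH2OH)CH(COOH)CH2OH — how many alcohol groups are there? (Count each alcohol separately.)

4

Working along the chain:
  HOOC: –COOH: carbonyl C bonded to –OH and C → carboxylic acid (the –OH is not a separate alcohol).
  CH(CH2Br): pendant –CH2X: halogen on sp³ carbon → alkyl halide.
  CH=CH: C=C double bond → alkene.
  CH=CH: C=C double bond → alkene.
  CH(CH2OH): pendant –CH2OH on an sp³ backbone C → alcohol.
  CH(NHCOCH3): pendant –NHC(=O)CH3: N bonded to a carbonyl → amide (not amine).
  CH(OH): –OH on an sp³ carbon → alcohol (secondary).
  CH(COOH): pendant –COOH: carbonyl C bonded to C and –OH → carboxylic acid.
  CH(CH2OH): pendant –CH2OH on an sp³ backbone C → alcohol.
  CH(COOH): pendant –COOH: carbonyl C bonded to C and –OH → carboxylic acid.
  CH2OH: –OH on an sp³ carbon → alcohol.
Alcohol appears at: CH(CH2OH), CH(OH), CH(CH2OH), CH2OH → 4.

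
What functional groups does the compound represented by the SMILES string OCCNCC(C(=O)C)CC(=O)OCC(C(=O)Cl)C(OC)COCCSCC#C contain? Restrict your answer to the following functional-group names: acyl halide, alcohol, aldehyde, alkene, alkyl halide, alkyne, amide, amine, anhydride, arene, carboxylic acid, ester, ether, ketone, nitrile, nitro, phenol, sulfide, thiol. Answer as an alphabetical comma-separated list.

acyl halide, alcohol, alkyne, amine, ester, ether, ketone, sulfide

HO– on an sp³ carbon → alcohol.
C–N–C with sp³ carbons and no adjacent C=O → amine (secondary).
pendant –COCH3: carbonyl C bonded to two carbons → ketone.
–C(=O)–O–C with C on the carbonyl side → ester.
pendant –C(=O)X: carbonyl C bonded to C and halogen → acyl halide.
pendant –OCH3: C–O–C with sp³ C, no adjacent C=O → ether.
C–O–C with sp³ carbons on both sides and no adjacent C=O → ether.
C–S–C linkage → sulfide (thioether).
C≡C triple bond → alkyne.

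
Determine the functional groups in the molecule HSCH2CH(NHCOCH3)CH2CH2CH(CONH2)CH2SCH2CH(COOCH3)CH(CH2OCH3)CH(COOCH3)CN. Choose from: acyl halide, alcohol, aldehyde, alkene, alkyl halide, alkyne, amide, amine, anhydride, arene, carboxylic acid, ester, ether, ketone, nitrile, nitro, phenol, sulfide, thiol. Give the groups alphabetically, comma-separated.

amide, ester, ether, nitrile, sulfide, thiol

Taking each segment in turn:
  HSCH2: –SH on an sp³ carbon → thiol.
  CH(NHCOCH3): pendant –NHC(=O)CH3: N bonded to a carbonyl → amide (not amine).
  CH(CONH2): pendant –CONH2: carbonyl C bonded to C and N → amide.
  CH2SCH2: C–S–C linkage → sulfide (thioether).
  CH(COOCH3): pendant –COOCH3: carbonyl C bonded to C and –OCH3 → ester.
  CH(CH2OCH3): pendant –CH2OCH3: C–O–C linkage → ether.
  CH(COOCH3): pendant –COOCH3: carbonyl C bonded to C and –OCH3 → ester.
  CN: –C≡N: carbon triple-bonded to nitrogen → nitrile.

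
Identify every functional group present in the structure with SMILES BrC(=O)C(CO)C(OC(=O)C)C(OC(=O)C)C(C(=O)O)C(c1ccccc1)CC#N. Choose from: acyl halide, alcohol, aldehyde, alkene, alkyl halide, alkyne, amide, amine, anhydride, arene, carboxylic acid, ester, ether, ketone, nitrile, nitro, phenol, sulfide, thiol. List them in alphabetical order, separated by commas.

Taking each segment in turn:
  BrCO: –C(=O)Br: carbonyl C bonded to C and to a halogen → acyl halide (not alkyl halide).
  CH(CH2OH): pendant –CH2OH on an sp³ backbone C → alcohol.
  CH(OCOCH3): pendant –OC(=O)CH3: an acyloxy group → ester.
  CH(OCOCH3): pendant –OC(=O)CH3: an acyloxy group → ester.
  CH(COOH): pendant –COOH: carbonyl C bonded to C and –OH → carboxylic acid.
  CH(C6H5): pendant –C6H5: benzene ring → arene.
  CN: –C≡N: carbon triple-bonded to nitrogen → nitrile.

acyl halide, alcohol, arene, carboxylic acid, ester, nitrile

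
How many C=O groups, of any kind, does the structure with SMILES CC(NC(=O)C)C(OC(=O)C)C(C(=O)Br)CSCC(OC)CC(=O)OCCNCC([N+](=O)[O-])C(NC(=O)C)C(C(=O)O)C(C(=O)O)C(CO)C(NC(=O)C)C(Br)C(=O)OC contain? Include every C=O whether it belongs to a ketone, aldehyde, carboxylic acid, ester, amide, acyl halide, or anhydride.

9

CH(NHCOCH3): amide, 1 C=O (running total 1).
CH(OCOCH3): ester, 1 C=O (running total 2).
CH(COBr): acyl halide, 1 C=O (running total 3).
CH2COOCH2: ester, 1 C=O (running total 4).
CH(NHCOCH3): amide, 1 C=O (running total 5).
CH(COOH): carboxylic acid, 1 C=O (running total 6).
CH(COOH): carboxylic acid, 1 C=O (running total 7).
CH(NHCOCH3): amide, 1 C=O (running total 8).
COOCH3: ester, 1 C=O (running total 9).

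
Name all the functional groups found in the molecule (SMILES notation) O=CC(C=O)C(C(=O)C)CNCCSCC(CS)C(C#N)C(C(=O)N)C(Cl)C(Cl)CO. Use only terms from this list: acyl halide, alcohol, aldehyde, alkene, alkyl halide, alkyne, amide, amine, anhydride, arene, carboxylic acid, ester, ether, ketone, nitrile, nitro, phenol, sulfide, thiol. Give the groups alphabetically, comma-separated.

alcohol, aldehyde, alkyl halide, amide, amine, ketone, nitrile, sulfide, thiol

Reading the structure from left to right:
  OHC: terminal –CHO: carbonyl C bonded to H and C → aldehyde.
  CH(CHO): pendant –CHO: carbonyl C bonded to C and H → aldehyde.
  CH(COCH3): pendant –COCH3: carbonyl C bonded to two carbons → ketone.
  CH2NHCH2: C–N–C with sp³ carbons and no adjacent C=O → amine (secondary).
  CH2SCH2: C–S–C linkage → sulfide (thioether).
  CH(CH2SH): pendant –CH2SH → thiol.
  CH(CN): pendant –C≡N: nitrile.
  CH(CONH2): pendant –CONH2: carbonyl C bonded to C and N → amide.
  CH(Cl): halogen on an sp³ carbon → alkyl halide.
  CH(Cl): halogen on an sp³ carbon → alkyl halide.
  CH2OH: –OH on an sp³ carbon → alcohol.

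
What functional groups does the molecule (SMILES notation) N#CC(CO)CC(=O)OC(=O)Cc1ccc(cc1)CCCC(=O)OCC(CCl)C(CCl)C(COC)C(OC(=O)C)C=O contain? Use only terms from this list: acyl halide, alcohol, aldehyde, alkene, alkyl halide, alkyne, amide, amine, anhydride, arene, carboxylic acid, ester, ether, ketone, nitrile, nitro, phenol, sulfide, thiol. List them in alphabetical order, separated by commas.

N≡C–: carbon triple-bonded to nitrogen → nitrile.
pendant –CH2OH on an sp³ backbone C → alcohol.
two acyl groups sharing one oxygen, –C(=O)–O–C(=O)– → anhydride.
para-disubstituted benzene ring → arene.
–C(=O)–O–C with C on the carbonyl side → ester.
pendant –CH2X: halogen on sp³ carbon → alkyl halide.
pendant –CH2X: halogen on sp³ carbon → alkyl halide.
pendant –CH2OCH3: C–O–C linkage → ether.
pendant –OC(=O)CH3: an acyloxy group → ester.
terminal –CHO: carbonyl C bonded to H and C → aldehyde.

alcohol, aldehyde, alkyl halide, anhydride, arene, ester, ether, nitrile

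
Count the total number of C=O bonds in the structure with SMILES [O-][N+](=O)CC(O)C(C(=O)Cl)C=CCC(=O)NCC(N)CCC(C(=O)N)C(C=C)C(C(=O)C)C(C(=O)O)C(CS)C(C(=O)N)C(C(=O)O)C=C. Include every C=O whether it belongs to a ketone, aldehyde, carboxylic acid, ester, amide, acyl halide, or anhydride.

7

CH(COCl): acyl halide, 1 C=O (running total 1).
CH2CONHCH2: amide, 1 C=O (running total 2).
CH(CONH2): amide, 1 C=O (running total 3).
CH(COCH3): ketone, 1 C=O (running total 4).
CH(COOH): carboxylic acid, 1 C=O (running total 5).
CH(CONH2): amide, 1 C=O (running total 6).
CH(COOH): carboxylic acid, 1 C=O (running total 7).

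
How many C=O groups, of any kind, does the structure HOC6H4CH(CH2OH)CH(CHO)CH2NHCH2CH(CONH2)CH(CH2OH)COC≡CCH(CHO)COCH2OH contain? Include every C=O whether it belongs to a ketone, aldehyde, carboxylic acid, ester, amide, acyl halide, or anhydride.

5

CH(CHO): aldehyde, 1 C=O (running total 1).
CH(CONH2): amide, 1 C=O (running total 2).
CO: ketone, 1 C=O (running total 3).
CH(CHO): aldehyde, 1 C=O (running total 4).
CO: ketone, 1 C=O (running total 5).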